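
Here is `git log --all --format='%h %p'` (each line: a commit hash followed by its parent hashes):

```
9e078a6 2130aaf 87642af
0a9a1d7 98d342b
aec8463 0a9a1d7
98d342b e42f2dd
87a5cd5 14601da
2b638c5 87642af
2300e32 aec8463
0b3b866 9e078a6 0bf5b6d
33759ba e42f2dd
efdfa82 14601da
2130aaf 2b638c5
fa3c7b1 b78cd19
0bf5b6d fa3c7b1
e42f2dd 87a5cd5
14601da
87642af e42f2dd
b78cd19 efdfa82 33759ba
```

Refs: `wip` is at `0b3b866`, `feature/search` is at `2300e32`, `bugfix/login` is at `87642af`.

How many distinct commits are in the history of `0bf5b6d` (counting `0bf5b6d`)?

Walking parent pointers from 0bf5b6d: reachable set = {0bf5b6d, 14601da, 33759ba, 87a5cd5, b78cd19, e42f2dd, efdfa82, fa3c7b1}.
That is 8 commits.

8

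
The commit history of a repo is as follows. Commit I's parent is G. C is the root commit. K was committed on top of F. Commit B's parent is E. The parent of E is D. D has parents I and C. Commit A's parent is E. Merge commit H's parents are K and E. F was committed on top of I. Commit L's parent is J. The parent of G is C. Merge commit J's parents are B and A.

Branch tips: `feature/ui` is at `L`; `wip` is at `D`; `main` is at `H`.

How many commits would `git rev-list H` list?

Walking parent pointers from H: reachable set = {C, D, E, F, G, H, I, K}.
That is 8 commits.

8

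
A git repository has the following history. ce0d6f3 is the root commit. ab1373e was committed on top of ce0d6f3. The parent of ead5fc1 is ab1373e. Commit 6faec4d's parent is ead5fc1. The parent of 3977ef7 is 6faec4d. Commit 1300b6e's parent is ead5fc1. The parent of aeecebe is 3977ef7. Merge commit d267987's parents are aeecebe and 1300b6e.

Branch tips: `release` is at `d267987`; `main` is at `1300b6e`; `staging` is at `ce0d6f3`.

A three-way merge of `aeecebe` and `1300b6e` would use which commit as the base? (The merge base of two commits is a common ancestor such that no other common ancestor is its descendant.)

ead5fc1

Ancestors of aeecebe: {3977ef7, 6faec4d, ab1373e, aeecebe, ce0d6f3, ead5fc1}.
Ancestors of 1300b6e: {1300b6e, ab1373e, ce0d6f3, ead5fc1}.
Common ancestors: {ab1373e, ce0d6f3, ead5fc1}.
Among these, ead5fc1 is not an ancestor of any other common ancestor — it is the merge base.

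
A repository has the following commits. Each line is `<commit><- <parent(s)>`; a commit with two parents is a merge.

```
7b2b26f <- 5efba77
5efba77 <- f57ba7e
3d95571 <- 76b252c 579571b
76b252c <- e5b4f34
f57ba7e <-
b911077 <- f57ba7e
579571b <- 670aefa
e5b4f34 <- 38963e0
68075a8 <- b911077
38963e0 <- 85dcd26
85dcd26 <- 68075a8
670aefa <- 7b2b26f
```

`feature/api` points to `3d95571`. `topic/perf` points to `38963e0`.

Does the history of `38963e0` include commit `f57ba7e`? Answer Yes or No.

Ancestors of 38963e0 (commits reachable by following parents): {38963e0, 68075a8, 85dcd26, b911077, f57ba7e}.
f57ba7e is in that set, so it is an ancestor of 38963e0.

Yes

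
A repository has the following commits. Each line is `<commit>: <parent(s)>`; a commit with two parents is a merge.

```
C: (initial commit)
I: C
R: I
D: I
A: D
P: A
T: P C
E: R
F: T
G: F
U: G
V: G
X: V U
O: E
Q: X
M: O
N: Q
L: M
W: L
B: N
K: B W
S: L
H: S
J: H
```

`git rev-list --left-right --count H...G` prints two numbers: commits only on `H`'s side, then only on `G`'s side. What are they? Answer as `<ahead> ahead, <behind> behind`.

Reachable from H: {C, E, H, I, L, M, O, R, S}.
Reachable from G: {A, C, D, F, G, I, P, T}.
Only in H's history (ahead): {E, H, L, M, O, R, S} — 7.
Only in G's history (behind): {A, D, F, G, P, T} — 6.

7 ahead, 6 behind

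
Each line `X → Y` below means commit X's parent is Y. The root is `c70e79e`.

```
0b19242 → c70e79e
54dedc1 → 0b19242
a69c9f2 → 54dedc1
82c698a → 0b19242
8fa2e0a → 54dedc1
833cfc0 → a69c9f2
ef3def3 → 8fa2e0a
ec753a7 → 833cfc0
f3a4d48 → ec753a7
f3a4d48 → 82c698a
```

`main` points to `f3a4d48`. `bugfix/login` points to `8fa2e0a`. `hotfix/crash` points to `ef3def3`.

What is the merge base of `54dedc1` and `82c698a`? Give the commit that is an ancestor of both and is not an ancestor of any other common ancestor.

0b19242

Ancestors of 54dedc1: {0b19242, 54dedc1, c70e79e}.
Ancestors of 82c698a: {0b19242, 82c698a, c70e79e}.
Common ancestors: {0b19242, c70e79e}.
Among these, 0b19242 is not an ancestor of any other common ancestor — it is the merge base.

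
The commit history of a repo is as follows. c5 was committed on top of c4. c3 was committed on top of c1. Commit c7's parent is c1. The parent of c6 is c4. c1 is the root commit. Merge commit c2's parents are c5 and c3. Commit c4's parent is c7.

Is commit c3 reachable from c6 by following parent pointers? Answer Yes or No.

No

Ancestors of c6: {c1, c4, c6, c7}.
c3 is not in that set, so it is not an ancestor of c6.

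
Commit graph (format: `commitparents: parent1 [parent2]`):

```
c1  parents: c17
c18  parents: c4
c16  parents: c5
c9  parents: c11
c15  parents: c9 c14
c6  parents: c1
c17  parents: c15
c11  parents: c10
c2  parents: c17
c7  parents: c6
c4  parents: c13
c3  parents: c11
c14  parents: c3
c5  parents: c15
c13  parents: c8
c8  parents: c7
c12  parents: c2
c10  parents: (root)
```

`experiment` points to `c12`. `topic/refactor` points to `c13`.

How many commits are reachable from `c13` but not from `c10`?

11

Reachable from c13: {c1, c10, c11, c13, c14, c15, c17, c3, c6, c7, c8, c9}.
Reachable from c10: {c10}.
In c13's history but not c10's: {c1, c11, c13, c14, c15, c17, c3, c6, c7, c8, c9} — 11 commits.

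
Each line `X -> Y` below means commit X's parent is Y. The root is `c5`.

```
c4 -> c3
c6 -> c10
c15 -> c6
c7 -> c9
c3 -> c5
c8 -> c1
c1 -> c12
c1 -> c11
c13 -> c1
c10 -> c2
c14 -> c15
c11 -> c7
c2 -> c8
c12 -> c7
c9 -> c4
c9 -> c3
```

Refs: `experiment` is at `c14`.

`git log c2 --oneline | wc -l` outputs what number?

10

Walking parent pointers from c2: reachable set = {c1, c11, c12, c2, c3, c4, c5, c7, c8, c9}.
That is 10 commits.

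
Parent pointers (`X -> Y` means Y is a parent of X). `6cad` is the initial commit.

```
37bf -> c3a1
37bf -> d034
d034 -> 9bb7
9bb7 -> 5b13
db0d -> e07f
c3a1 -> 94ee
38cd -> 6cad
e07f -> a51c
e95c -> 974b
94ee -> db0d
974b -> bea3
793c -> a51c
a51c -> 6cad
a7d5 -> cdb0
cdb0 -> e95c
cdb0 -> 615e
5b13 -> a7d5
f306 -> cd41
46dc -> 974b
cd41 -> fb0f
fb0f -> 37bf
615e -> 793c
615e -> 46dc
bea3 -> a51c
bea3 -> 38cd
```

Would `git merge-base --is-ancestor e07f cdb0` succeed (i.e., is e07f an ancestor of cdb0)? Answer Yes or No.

No

Ancestors of cdb0: {38cd, 46dc, 615e, 6cad, 793c, 974b, a51c, bea3, cdb0, e95c}.
e07f is not in that set, so it is not an ancestor of cdb0.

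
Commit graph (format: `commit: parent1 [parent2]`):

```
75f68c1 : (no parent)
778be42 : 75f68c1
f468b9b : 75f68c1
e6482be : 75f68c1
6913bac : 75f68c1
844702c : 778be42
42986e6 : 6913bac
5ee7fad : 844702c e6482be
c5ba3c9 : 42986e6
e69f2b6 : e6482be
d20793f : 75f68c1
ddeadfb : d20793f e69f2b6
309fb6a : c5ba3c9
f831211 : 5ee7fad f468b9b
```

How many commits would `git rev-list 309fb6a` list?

5

Walking parent pointers from 309fb6a: reachable set = {309fb6a, 42986e6, 6913bac, 75f68c1, c5ba3c9}.
That is 5 commits.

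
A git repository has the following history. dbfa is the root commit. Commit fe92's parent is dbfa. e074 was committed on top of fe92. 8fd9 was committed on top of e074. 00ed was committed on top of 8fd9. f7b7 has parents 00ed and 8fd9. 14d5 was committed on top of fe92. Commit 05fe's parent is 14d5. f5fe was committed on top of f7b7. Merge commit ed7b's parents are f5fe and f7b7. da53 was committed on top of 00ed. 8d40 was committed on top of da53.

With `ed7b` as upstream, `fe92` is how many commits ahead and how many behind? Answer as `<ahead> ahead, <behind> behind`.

0 ahead, 6 behind

Reachable from fe92: {dbfa, fe92}.
Reachable from ed7b: {00ed, 8fd9, dbfa, e074, ed7b, f5fe, f7b7, fe92}.
Only in fe92's history (ahead): {} — 0.
Only in ed7b's history (behind): {00ed, 8fd9, e074, ed7b, f5fe, f7b7} — 6.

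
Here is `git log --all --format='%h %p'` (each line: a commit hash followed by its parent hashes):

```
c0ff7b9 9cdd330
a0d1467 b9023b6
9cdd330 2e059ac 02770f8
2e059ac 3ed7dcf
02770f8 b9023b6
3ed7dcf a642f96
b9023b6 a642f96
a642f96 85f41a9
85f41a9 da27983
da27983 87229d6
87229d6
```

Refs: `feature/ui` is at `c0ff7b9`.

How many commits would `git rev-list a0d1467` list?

6

Walking parent pointers from a0d1467: reachable set = {85f41a9, 87229d6, a0d1467, a642f96, b9023b6, da27983}.
That is 6 commits.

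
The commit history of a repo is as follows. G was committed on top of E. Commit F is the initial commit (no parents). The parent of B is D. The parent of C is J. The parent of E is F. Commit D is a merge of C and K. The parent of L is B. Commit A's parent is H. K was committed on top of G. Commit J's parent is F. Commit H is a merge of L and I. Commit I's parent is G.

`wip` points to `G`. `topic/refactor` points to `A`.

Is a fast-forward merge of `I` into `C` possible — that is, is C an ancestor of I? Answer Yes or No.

A fast-forward from C to I is possible iff C is an ancestor of I.
Ancestors of I: {E, F, G, I}.
C is not among them, so fast-forward is not possible.

No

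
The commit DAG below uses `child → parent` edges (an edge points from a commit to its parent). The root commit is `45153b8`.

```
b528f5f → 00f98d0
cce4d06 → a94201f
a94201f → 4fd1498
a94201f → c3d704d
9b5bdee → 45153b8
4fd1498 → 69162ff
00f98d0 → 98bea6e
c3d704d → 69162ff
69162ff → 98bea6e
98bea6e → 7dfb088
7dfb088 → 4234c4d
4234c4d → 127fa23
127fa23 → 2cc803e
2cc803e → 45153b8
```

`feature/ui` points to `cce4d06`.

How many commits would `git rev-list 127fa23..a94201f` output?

Reachable from a94201f: {127fa23, 2cc803e, 4234c4d, 45153b8, 4fd1498, 69162ff, 7dfb088, 98bea6e, a94201f, c3d704d}.
Reachable from 127fa23: {127fa23, 2cc803e, 45153b8}.
In a94201f's history but not 127fa23's: {4234c4d, 4fd1498, 69162ff, 7dfb088, 98bea6e, a94201f, c3d704d} — 7 commits.

7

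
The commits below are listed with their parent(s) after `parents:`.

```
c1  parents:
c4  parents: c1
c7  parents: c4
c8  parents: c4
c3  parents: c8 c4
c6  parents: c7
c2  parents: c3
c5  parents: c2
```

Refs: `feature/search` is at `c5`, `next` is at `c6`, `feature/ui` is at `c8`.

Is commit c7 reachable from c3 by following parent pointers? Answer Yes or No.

No

Ancestors of c3: {c1, c3, c4, c8}.
c7 is not in that set, so it is not an ancestor of c3.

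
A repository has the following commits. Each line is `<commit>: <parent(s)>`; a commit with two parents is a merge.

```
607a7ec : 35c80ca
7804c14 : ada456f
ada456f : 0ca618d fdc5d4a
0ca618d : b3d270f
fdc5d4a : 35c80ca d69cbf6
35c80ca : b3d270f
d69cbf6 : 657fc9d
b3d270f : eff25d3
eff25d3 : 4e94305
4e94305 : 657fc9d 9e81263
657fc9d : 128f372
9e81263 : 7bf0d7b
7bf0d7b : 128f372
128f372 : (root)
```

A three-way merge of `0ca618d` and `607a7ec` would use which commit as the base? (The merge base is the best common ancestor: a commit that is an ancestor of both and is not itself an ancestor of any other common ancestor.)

b3d270f

Ancestors of 0ca618d: {0ca618d, 128f372, 4e94305, 657fc9d, 7bf0d7b, 9e81263, b3d270f, eff25d3}.
Ancestors of 607a7ec: {128f372, 35c80ca, 4e94305, 607a7ec, 657fc9d, 7bf0d7b, 9e81263, b3d270f, eff25d3}.
Common ancestors: {128f372, 4e94305, 657fc9d, 7bf0d7b, 9e81263, b3d270f, eff25d3}.
Among these, b3d270f is not an ancestor of any other common ancestor — it is the merge base.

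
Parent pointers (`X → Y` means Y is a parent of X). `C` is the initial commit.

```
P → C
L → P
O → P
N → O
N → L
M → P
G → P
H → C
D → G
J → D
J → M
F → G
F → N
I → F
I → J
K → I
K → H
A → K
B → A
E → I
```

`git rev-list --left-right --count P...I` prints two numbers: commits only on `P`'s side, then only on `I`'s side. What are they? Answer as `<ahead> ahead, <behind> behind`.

Reachable from P: {C, P}.
Reachable from I: {C, D, F, G, I, J, L, M, N, O, P}.
Only in P's history (ahead): {} — 0.
Only in I's history (behind): {D, F, G, I, J, L, M, N, O} — 9.

0 ahead, 9 behind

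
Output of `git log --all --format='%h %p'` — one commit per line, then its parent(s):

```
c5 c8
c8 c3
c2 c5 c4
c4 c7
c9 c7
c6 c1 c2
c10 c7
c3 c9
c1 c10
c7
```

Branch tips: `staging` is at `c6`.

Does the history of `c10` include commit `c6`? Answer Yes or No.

Ancestors of c10: {c10, c7}.
c6 is not in that set, so it is not an ancestor of c10.

No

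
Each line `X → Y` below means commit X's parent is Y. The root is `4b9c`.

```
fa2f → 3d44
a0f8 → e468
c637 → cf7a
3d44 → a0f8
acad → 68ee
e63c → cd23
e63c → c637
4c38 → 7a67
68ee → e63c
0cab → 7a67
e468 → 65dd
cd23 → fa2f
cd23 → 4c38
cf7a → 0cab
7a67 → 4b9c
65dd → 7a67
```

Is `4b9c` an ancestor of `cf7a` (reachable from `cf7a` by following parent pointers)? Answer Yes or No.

Ancestors of cf7a (commits reachable by following parents): {0cab, 4b9c, 7a67, cf7a}.
4b9c is in that set, so it is an ancestor of cf7a.

Yes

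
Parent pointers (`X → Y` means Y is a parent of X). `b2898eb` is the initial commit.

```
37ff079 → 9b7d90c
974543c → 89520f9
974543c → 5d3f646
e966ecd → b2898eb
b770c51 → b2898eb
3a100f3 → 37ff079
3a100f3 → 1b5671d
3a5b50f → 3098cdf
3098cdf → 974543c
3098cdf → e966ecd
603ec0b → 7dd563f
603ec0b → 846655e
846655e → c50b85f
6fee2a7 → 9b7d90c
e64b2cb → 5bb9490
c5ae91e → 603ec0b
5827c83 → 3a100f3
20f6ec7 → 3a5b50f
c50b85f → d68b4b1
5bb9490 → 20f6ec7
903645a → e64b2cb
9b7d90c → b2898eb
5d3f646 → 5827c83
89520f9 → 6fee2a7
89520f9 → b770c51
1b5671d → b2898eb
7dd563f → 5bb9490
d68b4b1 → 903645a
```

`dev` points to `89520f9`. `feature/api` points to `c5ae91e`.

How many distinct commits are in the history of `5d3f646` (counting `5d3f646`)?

7

Walking parent pointers from 5d3f646: reachable set = {1b5671d, 37ff079, 3a100f3, 5827c83, 5d3f646, 9b7d90c, b2898eb}.
That is 7 commits.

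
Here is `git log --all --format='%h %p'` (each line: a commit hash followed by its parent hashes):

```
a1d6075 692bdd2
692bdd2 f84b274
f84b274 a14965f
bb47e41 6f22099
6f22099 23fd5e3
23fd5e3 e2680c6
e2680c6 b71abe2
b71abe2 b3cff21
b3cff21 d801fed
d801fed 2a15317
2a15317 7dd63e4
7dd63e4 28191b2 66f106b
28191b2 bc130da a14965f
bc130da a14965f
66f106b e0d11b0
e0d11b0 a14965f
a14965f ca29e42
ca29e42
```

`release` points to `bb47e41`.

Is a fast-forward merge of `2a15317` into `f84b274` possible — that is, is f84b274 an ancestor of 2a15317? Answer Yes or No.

No

A fast-forward from f84b274 to 2a15317 is possible iff f84b274 is an ancestor of 2a15317.
Ancestors of 2a15317: {28191b2, 2a15317, 66f106b, 7dd63e4, a14965f, bc130da, ca29e42, e0d11b0}.
f84b274 is not among them, so fast-forward is not possible.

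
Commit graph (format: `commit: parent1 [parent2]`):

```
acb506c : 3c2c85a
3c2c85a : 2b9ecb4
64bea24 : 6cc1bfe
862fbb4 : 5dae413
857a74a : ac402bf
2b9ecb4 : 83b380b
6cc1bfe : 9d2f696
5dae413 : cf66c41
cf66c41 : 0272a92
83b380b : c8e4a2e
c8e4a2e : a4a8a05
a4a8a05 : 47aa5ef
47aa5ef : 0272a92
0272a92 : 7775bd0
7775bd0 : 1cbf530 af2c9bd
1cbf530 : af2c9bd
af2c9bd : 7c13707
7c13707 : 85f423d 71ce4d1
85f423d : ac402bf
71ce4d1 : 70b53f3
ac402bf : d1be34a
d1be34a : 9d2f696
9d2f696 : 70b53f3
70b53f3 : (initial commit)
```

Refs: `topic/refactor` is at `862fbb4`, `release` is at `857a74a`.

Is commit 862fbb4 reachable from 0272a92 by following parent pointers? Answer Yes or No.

No

Ancestors of 0272a92: {0272a92, 1cbf530, 70b53f3, 71ce4d1, 7775bd0, 7c13707, 85f423d, 9d2f696, ac402bf, af2c9bd, d1be34a}.
862fbb4 is not in that set, so it is not an ancestor of 0272a92.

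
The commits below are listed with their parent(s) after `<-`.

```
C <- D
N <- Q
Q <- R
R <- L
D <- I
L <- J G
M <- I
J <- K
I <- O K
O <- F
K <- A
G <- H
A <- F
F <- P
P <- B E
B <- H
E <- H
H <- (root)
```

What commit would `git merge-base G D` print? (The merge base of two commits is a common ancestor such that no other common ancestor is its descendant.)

H

Ancestors of G: {G, H}.
Ancestors of D: {A, B, D, E, F, H, I, K, O, P}.
Common ancestors: {H}.
The only common ancestor is H, so it is the merge base.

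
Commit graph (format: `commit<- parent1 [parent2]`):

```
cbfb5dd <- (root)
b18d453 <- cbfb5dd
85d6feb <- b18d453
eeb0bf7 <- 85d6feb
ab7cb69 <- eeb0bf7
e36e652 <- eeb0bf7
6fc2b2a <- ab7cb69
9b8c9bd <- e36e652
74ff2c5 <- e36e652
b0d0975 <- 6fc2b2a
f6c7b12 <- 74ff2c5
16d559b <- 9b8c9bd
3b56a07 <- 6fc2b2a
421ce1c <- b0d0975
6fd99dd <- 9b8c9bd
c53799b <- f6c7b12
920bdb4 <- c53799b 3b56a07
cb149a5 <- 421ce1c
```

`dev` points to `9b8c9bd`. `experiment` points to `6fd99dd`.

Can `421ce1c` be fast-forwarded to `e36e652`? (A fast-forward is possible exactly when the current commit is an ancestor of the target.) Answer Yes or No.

No

A fast-forward from 421ce1c to e36e652 is possible iff 421ce1c is an ancestor of e36e652.
Ancestors of e36e652: {85d6feb, b18d453, cbfb5dd, e36e652, eeb0bf7}.
421ce1c is not among them, so fast-forward is not possible.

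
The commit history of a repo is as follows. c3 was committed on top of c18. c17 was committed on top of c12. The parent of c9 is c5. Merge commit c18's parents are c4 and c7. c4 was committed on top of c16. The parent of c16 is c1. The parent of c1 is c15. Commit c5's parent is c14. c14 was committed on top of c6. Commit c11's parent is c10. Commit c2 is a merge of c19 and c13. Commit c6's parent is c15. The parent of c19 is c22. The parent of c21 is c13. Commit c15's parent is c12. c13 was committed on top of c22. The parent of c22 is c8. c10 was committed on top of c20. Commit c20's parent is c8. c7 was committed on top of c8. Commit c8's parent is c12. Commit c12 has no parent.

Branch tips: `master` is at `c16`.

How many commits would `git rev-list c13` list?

Walking parent pointers from c13: reachable set = {c12, c13, c22, c8}.
That is 4 commits.

4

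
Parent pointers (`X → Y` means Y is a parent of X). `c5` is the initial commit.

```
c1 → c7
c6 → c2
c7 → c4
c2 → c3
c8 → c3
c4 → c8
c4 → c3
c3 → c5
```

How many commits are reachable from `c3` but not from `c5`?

1

Reachable from c3: {c3, c5}.
Reachable from c5: {c5}.
In c3's history but not c5's: {c3} — 1 commit.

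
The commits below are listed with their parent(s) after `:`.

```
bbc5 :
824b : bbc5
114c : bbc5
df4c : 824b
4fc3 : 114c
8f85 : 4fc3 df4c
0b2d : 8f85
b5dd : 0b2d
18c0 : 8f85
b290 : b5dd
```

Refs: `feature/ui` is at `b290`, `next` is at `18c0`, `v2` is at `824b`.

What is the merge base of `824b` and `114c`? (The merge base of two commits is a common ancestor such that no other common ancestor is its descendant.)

bbc5

Ancestors of 824b: {824b, bbc5}.
Ancestors of 114c: {114c, bbc5}.
Common ancestors: {bbc5}.
The only common ancestor is bbc5, so it is the merge base.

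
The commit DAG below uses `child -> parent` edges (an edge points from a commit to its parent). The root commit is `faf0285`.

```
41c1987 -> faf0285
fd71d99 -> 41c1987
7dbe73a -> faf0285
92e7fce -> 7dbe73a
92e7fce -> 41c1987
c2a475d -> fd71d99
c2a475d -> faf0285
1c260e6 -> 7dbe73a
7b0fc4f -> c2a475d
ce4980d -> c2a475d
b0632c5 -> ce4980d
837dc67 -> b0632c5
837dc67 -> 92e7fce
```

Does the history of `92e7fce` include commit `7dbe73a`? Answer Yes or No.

Ancestors of 92e7fce (commits reachable by following parents): {41c1987, 7dbe73a, 92e7fce, faf0285}.
7dbe73a is in that set, so it is an ancestor of 92e7fce.

Yes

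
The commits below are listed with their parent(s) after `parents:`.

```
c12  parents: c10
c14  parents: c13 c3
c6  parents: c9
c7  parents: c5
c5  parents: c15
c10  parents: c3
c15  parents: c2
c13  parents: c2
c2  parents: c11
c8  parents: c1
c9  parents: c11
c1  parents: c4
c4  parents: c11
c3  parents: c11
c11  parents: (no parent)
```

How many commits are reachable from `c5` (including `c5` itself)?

4

Walking parent pointers from c5: reachable set = {c11, c15, c2, c5}.
That is 4 commits.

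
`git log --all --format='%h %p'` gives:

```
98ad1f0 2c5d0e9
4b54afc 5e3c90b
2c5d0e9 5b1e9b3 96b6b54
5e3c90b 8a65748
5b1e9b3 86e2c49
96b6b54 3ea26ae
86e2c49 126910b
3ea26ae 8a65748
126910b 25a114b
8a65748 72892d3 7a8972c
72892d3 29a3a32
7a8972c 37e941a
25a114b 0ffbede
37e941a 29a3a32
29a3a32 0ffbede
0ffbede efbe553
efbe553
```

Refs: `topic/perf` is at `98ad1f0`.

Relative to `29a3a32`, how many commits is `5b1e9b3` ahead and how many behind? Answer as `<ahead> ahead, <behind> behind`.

4 ahead, 1 behind

Reachable from 5b1e9b3: {0ffbede, 126910b, 25a114b, 5b1e9b3, 86e2c49, efbe553}.
Reachable from 29a3a32: {0ffbede, 29a3a32, efbe553}.
Only in 5b1e9b3's history (ahead): {126910b, 25a114b, 5b1e9b3, 86e2c49} — 4.
Only in 29a3a32's history (behind): {29a3a32} — 1.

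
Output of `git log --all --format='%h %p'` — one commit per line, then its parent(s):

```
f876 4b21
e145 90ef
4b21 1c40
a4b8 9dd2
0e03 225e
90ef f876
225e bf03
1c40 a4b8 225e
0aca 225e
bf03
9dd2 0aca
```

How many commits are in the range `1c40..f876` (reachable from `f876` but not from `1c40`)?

Reachable from f876: {0aca, 1c40, 225e, 4b21, 9dd2, a4b8, bf03, f876}.
Reachable from 1c40: {0aca, 1c40, 225e, 9dd2, a4b8, bf03}.
In f876's history but not 1c40's: {4b21, f876} — 2 commits.

2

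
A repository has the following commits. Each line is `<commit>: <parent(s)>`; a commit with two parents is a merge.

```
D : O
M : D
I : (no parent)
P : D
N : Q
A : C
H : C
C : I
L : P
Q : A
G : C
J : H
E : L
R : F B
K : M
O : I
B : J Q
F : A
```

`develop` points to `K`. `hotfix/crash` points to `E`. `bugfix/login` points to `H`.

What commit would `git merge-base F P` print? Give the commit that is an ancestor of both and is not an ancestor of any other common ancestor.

Ancestors of F: {A, C, F, I}.
Ancestors of P: {D, I, O, P}.
Common ancestors: {I}.
The only common ancestor is I, so it is the merge base.

I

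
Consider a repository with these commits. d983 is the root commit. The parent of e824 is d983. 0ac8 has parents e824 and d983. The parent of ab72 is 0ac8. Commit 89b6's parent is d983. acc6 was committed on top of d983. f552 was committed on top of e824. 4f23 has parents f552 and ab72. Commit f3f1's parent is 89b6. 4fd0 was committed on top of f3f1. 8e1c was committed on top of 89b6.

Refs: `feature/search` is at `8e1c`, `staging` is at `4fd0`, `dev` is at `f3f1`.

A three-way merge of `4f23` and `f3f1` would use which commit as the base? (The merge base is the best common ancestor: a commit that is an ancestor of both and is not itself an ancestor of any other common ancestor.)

d983

Ancestors of 4f23: {0ac8, 4f23, ab72, d983, e824, f552}.
Ancestors of f3f1: {89b6, d983, f3f1}.
Common ancestors: {d983}.
The only common ancestor is d983, so it is the merge base.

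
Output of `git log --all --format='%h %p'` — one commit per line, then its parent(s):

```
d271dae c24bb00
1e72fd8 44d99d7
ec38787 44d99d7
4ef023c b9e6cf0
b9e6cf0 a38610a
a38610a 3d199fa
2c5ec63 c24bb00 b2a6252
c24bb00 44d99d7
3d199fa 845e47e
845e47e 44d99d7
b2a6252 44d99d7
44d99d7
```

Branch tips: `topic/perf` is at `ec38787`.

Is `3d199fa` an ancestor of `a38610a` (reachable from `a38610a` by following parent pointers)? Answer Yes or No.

Yes

Ancestors of a38610a (commits reachable by following parents): {3d199fa, 44d99d7, 845e47e, a38610a}.
3d199fa is in that set, so it is an ancestor of a38610a.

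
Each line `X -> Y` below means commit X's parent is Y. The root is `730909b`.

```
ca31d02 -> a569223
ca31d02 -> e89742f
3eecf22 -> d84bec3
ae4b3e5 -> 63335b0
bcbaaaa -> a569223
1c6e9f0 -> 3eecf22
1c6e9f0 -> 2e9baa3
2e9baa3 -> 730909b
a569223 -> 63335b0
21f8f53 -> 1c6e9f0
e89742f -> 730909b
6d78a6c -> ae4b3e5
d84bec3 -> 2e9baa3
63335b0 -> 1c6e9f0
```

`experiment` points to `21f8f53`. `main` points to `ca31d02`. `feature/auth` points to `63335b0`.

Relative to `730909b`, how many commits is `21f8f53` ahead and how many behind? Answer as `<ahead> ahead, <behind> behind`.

5 ahead, 0 behind

Reachable from 21f8f53: {1c6e9f0, 21f8f53, 2e9baa3, 3eecf22, 730909b, d84bec3}.
Reachable from 730909b: {730909b}.
Only in 21f8f53's history (ahead): {1c6e9f0, 21f8f53, 2e9baa3, 3eecf22, d84bec3} — 5.
Only in 730909b's history (behind): {} — 0.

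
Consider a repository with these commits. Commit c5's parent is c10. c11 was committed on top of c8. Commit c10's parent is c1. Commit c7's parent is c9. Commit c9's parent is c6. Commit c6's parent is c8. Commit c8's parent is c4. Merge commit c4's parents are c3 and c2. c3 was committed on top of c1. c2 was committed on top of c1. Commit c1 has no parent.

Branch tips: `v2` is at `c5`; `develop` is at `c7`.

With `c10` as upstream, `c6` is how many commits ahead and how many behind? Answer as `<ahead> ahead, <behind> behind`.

Reachable from c6: {c1, c2, c3, c4, c6, c8}.
Reachable from c10: {c1, c10}.
Only in c6's history (ahead): {c2, c3, c4, c6, c8} — 5.
Only in c10's history (behind): {c10} — 1.

5 ahead, 1 behind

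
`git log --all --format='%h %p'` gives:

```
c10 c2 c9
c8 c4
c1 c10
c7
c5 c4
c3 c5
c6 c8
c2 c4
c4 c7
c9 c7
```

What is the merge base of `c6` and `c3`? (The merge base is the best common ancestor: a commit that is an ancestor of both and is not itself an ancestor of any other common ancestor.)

c4

Ancestors of c6: {c4, c6, c7, c8}.
Ancestors of c3: {c3, c4, c5, c7}.
Common ancestors: {c4, c7}.
Among these, c4 is not an ancestor of any other common ancestor — it is the merge base.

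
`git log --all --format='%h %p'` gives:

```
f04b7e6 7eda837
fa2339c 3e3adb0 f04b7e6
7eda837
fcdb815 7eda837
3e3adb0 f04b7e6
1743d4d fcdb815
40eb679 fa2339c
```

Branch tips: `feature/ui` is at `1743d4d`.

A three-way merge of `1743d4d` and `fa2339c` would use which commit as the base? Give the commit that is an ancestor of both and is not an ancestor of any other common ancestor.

Ancestors of 1743d4d: {1743d4d, 7eda837, fcdb815}.
Ancestors of fa2339c: {3e3adb0, 7eda837, f04b7e6, fa2339c}.
Common ancestors: {7eda837}.
The only common ancestor is 7eda837, so it is the merge base.

7eda837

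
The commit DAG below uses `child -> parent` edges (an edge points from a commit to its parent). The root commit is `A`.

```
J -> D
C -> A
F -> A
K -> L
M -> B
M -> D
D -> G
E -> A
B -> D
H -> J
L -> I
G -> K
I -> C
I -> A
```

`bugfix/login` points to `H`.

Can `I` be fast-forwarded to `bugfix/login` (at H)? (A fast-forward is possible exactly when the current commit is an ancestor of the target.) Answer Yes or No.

A fast-forward from I to H is possible iff I is an ancestor of H.
Ancestors of H: {A, C, D, G, H, I, J, K, L}.
I is among them, so fast-forward is possible.

Yes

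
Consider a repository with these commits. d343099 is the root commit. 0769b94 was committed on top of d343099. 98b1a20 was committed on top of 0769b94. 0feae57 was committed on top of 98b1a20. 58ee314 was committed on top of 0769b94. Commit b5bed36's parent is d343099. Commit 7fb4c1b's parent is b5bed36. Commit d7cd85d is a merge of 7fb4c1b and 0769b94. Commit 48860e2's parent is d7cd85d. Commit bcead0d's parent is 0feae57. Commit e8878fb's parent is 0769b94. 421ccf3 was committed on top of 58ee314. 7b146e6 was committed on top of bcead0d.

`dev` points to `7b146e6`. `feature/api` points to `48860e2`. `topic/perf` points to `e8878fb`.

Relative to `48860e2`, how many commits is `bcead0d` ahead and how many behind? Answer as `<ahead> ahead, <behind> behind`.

Reachable from bcead0d: {0769b94, 0feae57, 98b1a20, bcead0d, d343099}.
Reachable from 48860e2: {0769b94, 48860e2, 7fb4c1b, b5bed36, d343099, d7cd85d}.
Only in bcead0d's history (ahead): {0feae57, 98b1a20, bcead0d} — 3.
Only in 48860e2's history (behind): {48860e2, 7fb4c1b, b5bed36, d7cd85d} — 4.

3 ahead, 4 behind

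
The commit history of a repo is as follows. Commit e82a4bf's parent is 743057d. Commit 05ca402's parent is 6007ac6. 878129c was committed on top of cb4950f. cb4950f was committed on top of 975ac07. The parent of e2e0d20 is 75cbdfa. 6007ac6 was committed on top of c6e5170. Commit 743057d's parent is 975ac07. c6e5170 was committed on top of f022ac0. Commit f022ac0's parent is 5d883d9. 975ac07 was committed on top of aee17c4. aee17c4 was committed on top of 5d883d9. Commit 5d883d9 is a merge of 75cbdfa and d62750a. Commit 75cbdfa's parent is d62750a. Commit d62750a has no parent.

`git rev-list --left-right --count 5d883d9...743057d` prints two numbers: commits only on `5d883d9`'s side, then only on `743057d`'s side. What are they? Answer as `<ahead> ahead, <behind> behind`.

0 ahead, 3 behind

Reachable from 5d883d9: {5d883d9, 75cbdfa, d62750a}.
Reachable from 743057d: {5d883d9, 743057d, 75cbdfa, 975ac07, aee17c4, d62750a}.
Only in 5d883d9's history (ahead): {} — 0.
Only in 743057d's history (behind): {743057d, 975ac07, aee17c4} — 3.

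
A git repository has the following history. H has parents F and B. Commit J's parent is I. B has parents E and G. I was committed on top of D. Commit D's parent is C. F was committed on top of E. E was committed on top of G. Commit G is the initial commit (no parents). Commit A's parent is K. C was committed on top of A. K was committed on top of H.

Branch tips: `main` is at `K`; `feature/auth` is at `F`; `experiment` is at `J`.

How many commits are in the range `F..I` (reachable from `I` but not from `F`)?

7

Reachable from I: {A, B, C, D, E, F, G, H, I, K}.
Reachable from F: {E, F, G}.
In I's history but not F's: {A, B, C, D, H, I, K} — 7 commits.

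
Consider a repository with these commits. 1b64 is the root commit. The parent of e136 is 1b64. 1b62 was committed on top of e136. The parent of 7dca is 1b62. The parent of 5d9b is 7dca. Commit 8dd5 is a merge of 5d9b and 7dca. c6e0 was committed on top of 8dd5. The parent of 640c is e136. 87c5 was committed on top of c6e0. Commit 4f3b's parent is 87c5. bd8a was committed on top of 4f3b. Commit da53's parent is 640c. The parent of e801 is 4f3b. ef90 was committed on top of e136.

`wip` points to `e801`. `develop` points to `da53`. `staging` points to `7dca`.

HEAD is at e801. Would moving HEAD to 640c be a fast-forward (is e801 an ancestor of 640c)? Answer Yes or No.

No

A fast-forward from e801 to 640c is possible iff e801 is an ancestor of 640c.
Ancestors of 640c: {1b64, 640c, e136}.
e801 is not among them, so fast-forward is not possible.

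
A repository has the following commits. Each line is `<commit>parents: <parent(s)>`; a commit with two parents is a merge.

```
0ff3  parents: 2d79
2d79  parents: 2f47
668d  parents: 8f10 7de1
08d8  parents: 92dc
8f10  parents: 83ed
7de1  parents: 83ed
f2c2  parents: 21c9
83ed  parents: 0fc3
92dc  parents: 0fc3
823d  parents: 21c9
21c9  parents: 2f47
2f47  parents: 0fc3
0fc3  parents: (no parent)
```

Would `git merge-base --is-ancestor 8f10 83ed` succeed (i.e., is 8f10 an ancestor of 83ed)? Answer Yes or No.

No

Ancestors of 83ed: {0fc3, 83ed}.
8f10 is not in that set, so it is not an ancestor of 83ed.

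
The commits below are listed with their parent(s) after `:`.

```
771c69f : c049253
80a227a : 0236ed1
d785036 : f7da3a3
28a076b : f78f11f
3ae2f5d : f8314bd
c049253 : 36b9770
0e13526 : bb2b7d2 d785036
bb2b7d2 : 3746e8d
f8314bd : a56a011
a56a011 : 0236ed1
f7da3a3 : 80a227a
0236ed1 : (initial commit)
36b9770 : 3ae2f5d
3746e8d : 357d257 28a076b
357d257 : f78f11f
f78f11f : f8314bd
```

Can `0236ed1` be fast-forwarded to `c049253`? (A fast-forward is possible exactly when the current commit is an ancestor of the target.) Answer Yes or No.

A fast-forward from 0236ed1 to c049253 is possible iff 0236ed1 is an ancestor of c049253.
Ancestors of c049253: {0236ed1, 36b9770, 3ae2f5d, a56a011, c049253, f8314bd}.
0236ed1 is among them, so fast-forward is possible.

Yes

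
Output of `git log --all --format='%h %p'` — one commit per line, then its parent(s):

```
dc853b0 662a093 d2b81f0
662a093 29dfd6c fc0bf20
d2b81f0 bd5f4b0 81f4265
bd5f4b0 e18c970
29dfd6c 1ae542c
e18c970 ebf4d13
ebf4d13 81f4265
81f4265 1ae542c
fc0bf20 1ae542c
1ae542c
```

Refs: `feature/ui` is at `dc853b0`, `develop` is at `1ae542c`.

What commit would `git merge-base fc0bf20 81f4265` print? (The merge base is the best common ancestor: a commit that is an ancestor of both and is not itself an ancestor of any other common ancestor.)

Ancestors of fc0bf20: {1ae542c, fc0bf20}.
Ancestors of 81f4265: {1ae542c, 81f4265}.
Common ancestors: {1ae542c}.
The only common ancestor is 1ae542c, so it is the merge base.

1ae542c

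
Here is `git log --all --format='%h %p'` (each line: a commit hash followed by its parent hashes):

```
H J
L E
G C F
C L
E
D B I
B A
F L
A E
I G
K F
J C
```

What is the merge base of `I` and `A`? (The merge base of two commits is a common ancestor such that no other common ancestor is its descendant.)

E

Ancestors of I: {C, E, F, G, I, L}.
Ancestors of A: {A, E}.
Common ancestors: {E}.
The only common ancestor is E, so it is the merge base.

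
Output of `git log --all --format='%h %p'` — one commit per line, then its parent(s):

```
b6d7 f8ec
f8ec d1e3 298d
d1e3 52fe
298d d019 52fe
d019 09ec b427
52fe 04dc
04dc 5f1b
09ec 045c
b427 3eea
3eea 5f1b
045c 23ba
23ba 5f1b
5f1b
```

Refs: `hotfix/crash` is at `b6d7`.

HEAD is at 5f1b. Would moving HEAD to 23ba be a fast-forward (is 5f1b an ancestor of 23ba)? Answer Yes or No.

A fast-forward from 5f1b to 23ba is possible iff 5f1b is an ancestor of 23ba.
Ancestors of 23ba: {23ba, 5f1b}.
5f1b is among them, so fast-forward is possible.

Yes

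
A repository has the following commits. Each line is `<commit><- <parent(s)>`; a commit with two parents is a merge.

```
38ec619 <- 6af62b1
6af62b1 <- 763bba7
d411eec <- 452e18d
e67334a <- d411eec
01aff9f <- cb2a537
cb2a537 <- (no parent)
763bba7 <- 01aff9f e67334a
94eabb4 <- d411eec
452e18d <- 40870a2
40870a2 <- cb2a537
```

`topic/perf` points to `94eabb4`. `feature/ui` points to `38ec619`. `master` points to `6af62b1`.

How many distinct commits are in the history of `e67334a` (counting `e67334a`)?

5

Walking parent pointers from e67334a: reachable set = {40870a2, 452e18d, cb2a537, d411eec, e67334a}.
That is 5 commits.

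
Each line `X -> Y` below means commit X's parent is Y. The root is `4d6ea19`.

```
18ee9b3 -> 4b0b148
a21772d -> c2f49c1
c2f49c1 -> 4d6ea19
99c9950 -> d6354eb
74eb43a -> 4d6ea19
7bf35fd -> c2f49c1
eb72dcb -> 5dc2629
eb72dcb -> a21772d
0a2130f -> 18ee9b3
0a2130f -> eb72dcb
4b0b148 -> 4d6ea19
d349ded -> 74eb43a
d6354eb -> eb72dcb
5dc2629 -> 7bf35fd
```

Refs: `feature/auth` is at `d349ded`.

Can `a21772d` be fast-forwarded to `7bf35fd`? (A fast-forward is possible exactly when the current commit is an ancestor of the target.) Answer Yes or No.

No

A fast-forward from a21772d to 7bf35fd is possible iff a21772d is an ancestor of 7bf35fd.
Ancestors of 7bf35fd: {4d6ea19, 7bf35fd, c2f49c1}.
a21772d is not among them, so fast-forward is not possible.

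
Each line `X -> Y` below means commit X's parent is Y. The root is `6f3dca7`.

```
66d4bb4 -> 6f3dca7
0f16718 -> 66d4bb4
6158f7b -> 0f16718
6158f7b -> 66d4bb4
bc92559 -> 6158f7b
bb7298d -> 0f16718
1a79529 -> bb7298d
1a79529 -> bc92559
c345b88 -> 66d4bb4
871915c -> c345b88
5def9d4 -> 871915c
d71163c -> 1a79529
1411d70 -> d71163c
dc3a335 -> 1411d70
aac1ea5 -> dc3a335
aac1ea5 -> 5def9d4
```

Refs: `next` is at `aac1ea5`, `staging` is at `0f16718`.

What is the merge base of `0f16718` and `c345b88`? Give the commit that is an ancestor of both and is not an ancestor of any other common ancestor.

66d4bb4

Ancestors of 0f16718: {0f16718, 66d4bb4, 6f3dca7}.
Ancestors of c345b88: {66d4bb4, 6f3dca7, c345b88}.
Common ancestors: {66d4bb4, 6f3dca7}.
Among these, 66d4bb4 is not an ancestor of any other common ancestor — it is the merge base.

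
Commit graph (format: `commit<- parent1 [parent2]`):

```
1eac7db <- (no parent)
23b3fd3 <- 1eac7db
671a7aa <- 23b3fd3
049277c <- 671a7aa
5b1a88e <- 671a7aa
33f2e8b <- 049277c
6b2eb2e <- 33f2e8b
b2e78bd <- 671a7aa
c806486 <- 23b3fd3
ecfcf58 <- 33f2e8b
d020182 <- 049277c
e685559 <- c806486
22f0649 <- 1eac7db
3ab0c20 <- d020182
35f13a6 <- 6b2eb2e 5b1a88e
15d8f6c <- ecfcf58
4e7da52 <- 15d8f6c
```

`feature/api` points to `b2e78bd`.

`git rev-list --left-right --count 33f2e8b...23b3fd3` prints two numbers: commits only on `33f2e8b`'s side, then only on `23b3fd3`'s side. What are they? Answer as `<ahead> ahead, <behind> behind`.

3 ahead, 0 behind

Reachable from 33f2e8b: {049277c, 1eac7db, 23b3fd3, 33f2e8b, 671a7aa}.
Reachable from 23b3fd3: {1eac7db, 23b3fd3}.
Only in 33f2e8b's history (ahead): {049277c, 33f2e8b, 671a7aa} — 3.
Only in 23b3fd3's history (behind): {} — 0.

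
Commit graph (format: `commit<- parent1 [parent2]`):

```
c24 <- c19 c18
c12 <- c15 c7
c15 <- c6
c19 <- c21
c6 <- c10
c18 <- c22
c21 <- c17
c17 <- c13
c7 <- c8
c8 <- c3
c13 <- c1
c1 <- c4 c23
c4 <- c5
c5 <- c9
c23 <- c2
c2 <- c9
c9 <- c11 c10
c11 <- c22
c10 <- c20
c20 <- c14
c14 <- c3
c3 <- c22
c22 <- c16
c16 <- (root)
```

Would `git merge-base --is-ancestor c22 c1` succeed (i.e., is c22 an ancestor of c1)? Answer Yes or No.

Yes

Ancestors of c1 (commits reachable by following parents): {c1, c10, c11, c14, c16, c2, c20, c22, c23, c3, c4, c5, c9}.
c22 is in that set, so it is an ancestor of c1.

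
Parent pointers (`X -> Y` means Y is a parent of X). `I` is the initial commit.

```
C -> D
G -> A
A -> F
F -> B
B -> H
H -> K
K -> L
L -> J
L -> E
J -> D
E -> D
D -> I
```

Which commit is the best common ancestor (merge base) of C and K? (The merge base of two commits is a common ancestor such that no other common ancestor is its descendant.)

D

Ancestors of C: {C, D, I}.
Ancestors of K: {D, E, I, J, K, L}.
Common ancestors: {D, I}.
Among these, D is not an ancestor of any other common ancestor — it is the merge base.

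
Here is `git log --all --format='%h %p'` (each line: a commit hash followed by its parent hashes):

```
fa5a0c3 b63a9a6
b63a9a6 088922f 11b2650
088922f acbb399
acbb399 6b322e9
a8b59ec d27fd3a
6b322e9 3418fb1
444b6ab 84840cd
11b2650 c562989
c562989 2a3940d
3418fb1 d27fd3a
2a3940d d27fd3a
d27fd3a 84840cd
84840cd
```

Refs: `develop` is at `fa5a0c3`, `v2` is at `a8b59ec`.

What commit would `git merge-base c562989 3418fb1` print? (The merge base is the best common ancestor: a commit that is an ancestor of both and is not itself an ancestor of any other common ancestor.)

d27fd3a

Ancestors of c562989: {2a3940d, 84840cd, c562989, d27fd3a}.
Ancestors of 3418fb1: {3418fb1, 84840cd, d27fd3a}.
Common ancestors: {84840cd, d27fd3a}.
Among these, d27fd3a is not an ancestor of any other common ancestor — it is the merge base.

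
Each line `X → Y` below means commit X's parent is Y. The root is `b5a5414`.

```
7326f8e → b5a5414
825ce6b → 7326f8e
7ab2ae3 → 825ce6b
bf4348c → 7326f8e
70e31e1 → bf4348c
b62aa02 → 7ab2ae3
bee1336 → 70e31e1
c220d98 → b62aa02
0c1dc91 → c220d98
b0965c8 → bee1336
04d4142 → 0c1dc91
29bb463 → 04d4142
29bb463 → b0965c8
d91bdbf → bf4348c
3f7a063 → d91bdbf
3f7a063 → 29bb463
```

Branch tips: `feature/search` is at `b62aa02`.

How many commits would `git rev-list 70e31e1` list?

4

Walking parent pointers from 70e31e1: reachable set = {70e31e1, 7326f8e, b5a5414, bf4348c}.
That is 4 commits.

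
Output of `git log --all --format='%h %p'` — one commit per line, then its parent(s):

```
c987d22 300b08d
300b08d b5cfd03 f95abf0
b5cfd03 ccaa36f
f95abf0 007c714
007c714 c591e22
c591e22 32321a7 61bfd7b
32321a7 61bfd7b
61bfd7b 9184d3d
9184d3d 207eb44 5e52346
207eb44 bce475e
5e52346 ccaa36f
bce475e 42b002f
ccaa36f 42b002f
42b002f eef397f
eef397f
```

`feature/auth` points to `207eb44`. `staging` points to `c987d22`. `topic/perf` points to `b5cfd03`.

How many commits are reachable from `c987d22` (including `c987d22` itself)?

15

Walking parent pointers from c987d22: reachable set = {007c714, 207eb44, 300b08d, 32321a7, 42b002f, 5e52346, 61bfd7b, 9184d3d, b5cfd03, bce475e, c591e22, c987d22, ccaa36f, eef397f, f95abf0}.
That is 15 commits.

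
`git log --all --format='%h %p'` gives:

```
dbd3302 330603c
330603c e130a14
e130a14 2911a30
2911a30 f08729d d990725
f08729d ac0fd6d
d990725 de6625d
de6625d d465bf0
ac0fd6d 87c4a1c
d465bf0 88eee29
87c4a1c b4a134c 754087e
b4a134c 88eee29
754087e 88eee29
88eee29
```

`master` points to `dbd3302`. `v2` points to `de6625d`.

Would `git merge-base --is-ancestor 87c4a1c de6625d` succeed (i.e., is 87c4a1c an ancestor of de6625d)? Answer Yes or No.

Ancestors of de6625d: {88eee29, d465bf0, de6625d}.
87c4a1c is not in that set, so it is not an ancestor of de6625d.

No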